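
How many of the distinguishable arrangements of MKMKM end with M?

6

Fix M in the last position and arrange the remaining 4 letters.
Those 4 letters have K appearing twice and M appearing twice, giving (4)!/(2!·2!) = 6.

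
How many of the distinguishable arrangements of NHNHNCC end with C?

Fix C in the last position and arrange the remaining 6 letters.
Those 6 letters have H appearing twice and N appearing 3 times, giving (6)!/(3!·2!) = 60.

60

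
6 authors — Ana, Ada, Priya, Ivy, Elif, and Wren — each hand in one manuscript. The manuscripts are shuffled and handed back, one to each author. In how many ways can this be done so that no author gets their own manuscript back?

Count assignments avoiding every fixed point. For any j of the 6 authors fixed to their own manuscript, the other 6−j can be arranged in (6−j)! ways.
By inclusion–exclusion this is Σ_{j=0}^{6} (−1)^j C(6,j)·(6−j)!.
Computing: 720 − 720 + 360 − 120 + 30 − 6 + 1 = 265.

265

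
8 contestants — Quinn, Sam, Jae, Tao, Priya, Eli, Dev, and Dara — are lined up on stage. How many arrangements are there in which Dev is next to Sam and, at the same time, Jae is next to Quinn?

2880

Treat {Dev,Sam} as one block (2 orders) and {Jae,Quinn} as another (2 orders).
That leaves 6 units to arrange: 2 × 2 × 6! = 4 × 720 = 2880.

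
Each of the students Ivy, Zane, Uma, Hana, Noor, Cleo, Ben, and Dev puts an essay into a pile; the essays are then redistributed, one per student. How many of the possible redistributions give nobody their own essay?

14833

Count assignments avoiding every fixed point. For any j of the 8 students fixed to their own essay, the other 8−j can be arranged in (8−j)! ways.
By inclusion–exclusion this is Σ_{j=0}^{8} (−1)^j C(8,j)·(8−j)!.
Computing: 40320 − 40320 + 20160 − 6720 + 1680 − 336 + 56 − 8 + 1 = 14833.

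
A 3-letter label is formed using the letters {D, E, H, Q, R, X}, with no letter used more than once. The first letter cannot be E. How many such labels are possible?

100

The first letter has 6−1 = 5 choices (anything except E).
The remaining 2 letters are filled from the other 5 symbols without repetition: 5 × 4 = 20.
Total: 5 × 20 = 100.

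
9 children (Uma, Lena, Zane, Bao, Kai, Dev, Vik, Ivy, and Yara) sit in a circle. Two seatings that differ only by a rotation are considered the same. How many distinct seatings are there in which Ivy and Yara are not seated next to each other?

30240

All circular seatings of 9 people number (8)! = 40320.
Seatings with Ivy beside Yara: treat them as a block with 2 internal orders, giving 2 × (7)! = 10080.
Subtracting, 40320 − 10080 = 30240.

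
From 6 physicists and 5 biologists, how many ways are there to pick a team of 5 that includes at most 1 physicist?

31

Split by how many physicists are chosen (0 through 1).
Sum: C(6,0)·C(5,5) + C(6,1)·C(5,4) = 1 + 30 = 31.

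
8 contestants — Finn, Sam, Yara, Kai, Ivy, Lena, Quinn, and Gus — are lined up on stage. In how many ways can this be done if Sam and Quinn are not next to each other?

30240

Of the 8! = 40320 arrangements, those with Sam and Quinn adjacent number 2 × 7! = 10080 (treat the pair as a block with 2 internal orders).
So 40320 − 10080 = 30240 arrangements keep them apart.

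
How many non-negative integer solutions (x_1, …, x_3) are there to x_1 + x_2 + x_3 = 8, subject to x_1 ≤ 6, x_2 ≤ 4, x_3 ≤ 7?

By stars and bars, unrestricted non-negative solutions to x_1+…+x_3 = 8 number C(8+2,2) = 45.
Subtract solutions that violate a single cap (substitute x_i' = x_i − (cap_i+1)): x_1 ≥ 7 gives C(3,2) = 3; x_2 ≥ 5 gives C(5,2) = 10; x_3 ≥ 8 gives C(2,2) = 1. Together 14.
No two caps can be exceeded simultaneously, so the pair terms are all 0.
By inclusion–exclusion the count is 45 − 14 + 0 = 31.

31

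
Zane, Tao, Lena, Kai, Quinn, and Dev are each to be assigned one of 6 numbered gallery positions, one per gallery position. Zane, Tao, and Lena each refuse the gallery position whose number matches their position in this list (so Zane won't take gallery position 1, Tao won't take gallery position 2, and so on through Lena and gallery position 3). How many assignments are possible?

426

Let Aᵢ (for i ∈ {1, 2, 3}) be the placements that put person i in their forbidden gallery position. Any j of these fix j positions, leaving (6−j)! ways to fill the rest, and there are C(3,j) ways to pick which j.
By inclusion–exclusion, the number of valid placements is Σ_{j=0}^{3} (−1)^j C(3,j)·(6−j)!.
Computing: 720 − 360 + 72 − 6 = 426.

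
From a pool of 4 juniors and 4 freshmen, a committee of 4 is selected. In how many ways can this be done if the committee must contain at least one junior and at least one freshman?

68

Total 4-person selections from all 8: C(8,4) = 70.
Subtract selections that omit an entire group: no juniors → C(4,4) = 1; no freshmen → C(4,4) = 1.
Both groups omitted at once is impossible, so 70 − 2 = 68.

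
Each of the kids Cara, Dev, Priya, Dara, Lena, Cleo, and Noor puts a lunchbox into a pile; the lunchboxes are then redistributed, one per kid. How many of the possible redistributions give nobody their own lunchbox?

This is the derangement count D_7: permutations of 7 items with no fixed point.
By inclusion–exclusion this is Σ_{j=0}^{7} (−1)^j C(7,j)·(7−j)!.
Computing: 5040 − 5040 + 2520 − 840 + 210 − 42 + 7 − 1 = 1854.

1854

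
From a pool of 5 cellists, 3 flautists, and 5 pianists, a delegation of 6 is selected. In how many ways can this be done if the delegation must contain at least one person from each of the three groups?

Total 6-person selections from all 13: C(13,6) = 1716.
Selections missing a whole group: no cellists → C(8,6) = 28; no flautists → C(10,6) = 210; no pianists → C(8,6) = 28.
Add back selections omitting two groups (i.e. drawn from a single group): C(5,6) + C(3,6) + C(5,6) = 0.
By inclusion–exclusion: 1716 − 266 + 0 = 1450.

1450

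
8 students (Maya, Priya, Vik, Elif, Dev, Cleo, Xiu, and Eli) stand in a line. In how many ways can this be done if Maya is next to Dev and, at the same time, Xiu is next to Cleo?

Treat {Maya,Dev} as one block (2 orders) and {Xiu,Cleo} as another (2 orders).
That leaves 6 units to arrange: 2 × 2 × 6! = 4 × 720 = 2880.

2880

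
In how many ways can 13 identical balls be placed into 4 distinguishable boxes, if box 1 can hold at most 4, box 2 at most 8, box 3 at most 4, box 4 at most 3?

Ignoring the caps, the number of non-negative solutions to x_1+…+x_4 = 13 is C(16,3) = 560.
Subtract solutions that violate a single cap (substitute x_i' = x_i − (cap_i+1)): x_1 ≥ 5 gives C(11,3) = 165; x_2 ≥ 9 gives C(7,3) = 35; x_3 ≥ 5 gives C(11,3) = 165; x_4 ≥ 4 gives C(12,3) = 220. Together 585.
Add back pairs where two caps are both exceeded: 0 + 20 + 35 + 0 + 1 + 35 = 91.
By inclusion–exclusion the count is 560 − 585 + 91 = 66.

66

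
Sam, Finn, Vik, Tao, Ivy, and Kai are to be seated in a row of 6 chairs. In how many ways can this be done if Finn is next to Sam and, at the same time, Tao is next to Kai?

Treat {Finn,Sam} as one block (2 orders) and {Tao,Kai} as another (2 orders).
That leaves 4 units to arrange: 2 × 2 × 4! = 4 × 24 = 96.

96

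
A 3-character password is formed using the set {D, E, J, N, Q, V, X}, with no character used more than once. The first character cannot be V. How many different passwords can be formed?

180

The first character has 7−1 = 6 choices (anything except V).
The remaining 2 characters are filled from the other 6 symbols without repetition: 6 × 5 = 30.
Total: 6 × 30 = 180.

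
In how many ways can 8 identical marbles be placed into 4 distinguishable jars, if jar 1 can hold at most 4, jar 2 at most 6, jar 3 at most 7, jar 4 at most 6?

By stars and bars, unrestricted non-negative solutions to x_1+…+x_4 = 8 number C(8+3,3) = 165.
Subtract solutions that violate a single cap (substitute x_i' = x_i − (cap_i+1)): x_1 ≥ 5 gives C(6,3) = 20; x_2 ≥ 7 gives C(4,3) = 4; x_3 ≥ 8 gives C(3,3) = 1; x_4 ≥ 7 gives C(4,3) = 4. Together 29.
No two caps can be exceeded simultaneously, so the pair terms are all 0.
By inclusion–exclusion the count is 165 − 29 + 0 = 136.

136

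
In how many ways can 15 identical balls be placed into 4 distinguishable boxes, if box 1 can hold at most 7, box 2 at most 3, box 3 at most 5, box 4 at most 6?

By stars and bars, unrestricted non-negative solutions to x_1+…+x_4 = 15 number C(15+3,3) = 816.
Subtract solutions that violate a single cap (substitute x_i' = x_i − (cap_i+1)): x_1 ≥ 8 gives C(10,3) = 120; x_2 ≥ 4 gives C(14,3) = 364; x_3 ≥ 6 gives C(12,3) = 220; x_4 ≥ 7 gives C(11,3) = 165. Together 869.
Add back pairs where two caps are both exceeded: 20 + 4 + 1 + 56 + 35 + 10 = 126.
By inclusion–exclusion the count is 816 − 869 + 126 = 73.

73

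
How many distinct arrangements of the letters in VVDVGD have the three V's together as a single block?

12

Treat the 3 copies of V as a single block. The multiset to arrange is then {VVV, D, D, G}, 4 items in all.
That gives (4)!/(2!) = 12 arrangements.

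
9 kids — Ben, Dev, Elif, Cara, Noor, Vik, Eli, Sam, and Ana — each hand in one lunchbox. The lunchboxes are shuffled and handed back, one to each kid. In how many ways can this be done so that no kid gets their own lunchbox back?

133496

Count assignments avoiding every fixed point. For any j of the 9 kids fixed to their own lunchbox, the other 9−j can be arranged in (9−j)! ways.
By inclusion–exclusion this is Σ_{j=0}^{9} (−1)^j C(9,j)·(9−j)!.
Computing: 362880 − 362880 + 181440 − 60480 + 15120 − 3024 + 504 − 72 + 9 − 1 = 133496.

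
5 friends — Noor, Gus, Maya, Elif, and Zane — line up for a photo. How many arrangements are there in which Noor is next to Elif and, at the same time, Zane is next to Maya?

Treat {Noor,Elif} as one block (2 orders) and {Zane,Maya} as another (2 orders).
That leaves 3 units to arrange: 2 × 2 × 3! = 4 × 6 = 24.

24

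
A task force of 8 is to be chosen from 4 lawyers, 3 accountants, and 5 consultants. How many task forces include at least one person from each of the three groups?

485

Total 8-person selections from all 12: C(12,8) = 495.
Selections missing a whole group: no lawyers → C(8,8) = 1; no accountants → C(9,8) = 9; no consultants → C(7,8) = 0.
Add back selections omitting two groups (i.e. drawn from a single group): C(4,8) + C(3,8) + C(5,8) = 0.
By inclusion–exclusion: 495 − 10 + 0 = 485.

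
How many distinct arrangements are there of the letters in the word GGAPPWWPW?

Letter multiplicities in GGAPPWWPW: A×1, G×2, P×3, W×3.
Dividing 9! = 362880 by 3!·3!·2! = 72 for the repeated letters gives 5040.

5040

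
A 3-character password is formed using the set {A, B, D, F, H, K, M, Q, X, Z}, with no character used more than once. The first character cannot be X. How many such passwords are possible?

The first character has 10−1 = 9 choices (anything except X).
The remaining 2 characters are filled from the other 9 symbols without repetition: 9 × 8 = 72.
Total: 9 × 72 = 648.

648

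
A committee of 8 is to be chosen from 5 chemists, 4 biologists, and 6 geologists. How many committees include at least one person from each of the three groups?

6216

Unrestricted: C(15,8) = 6435 ways to pick any 8 of the 15.
Selections missing a whole group: no chemists → C(10,8) = 45; no biologists → C(11,8) = 165; no geologists → C(9,8) = 9.
Add back selections omitting two groups (i.e. drawn from a single group): C(5,8) + C(4,8) + C(6,8) = 0.
By inclusion–exclusion: 6435 − 219 + 0 = 6216.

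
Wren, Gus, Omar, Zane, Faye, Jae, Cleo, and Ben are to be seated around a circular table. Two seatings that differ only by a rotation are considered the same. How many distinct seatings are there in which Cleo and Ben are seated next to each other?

Glue Cleo and Ben into a block (2 internal orders). Seating 7 units around a circle gives (6)! arrangements.
So 2 × (6)! = 2 × 720 = 1440.

1440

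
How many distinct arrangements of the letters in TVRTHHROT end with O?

Fix O in the last position and arrange the remaining 8 letters.
Those 8 letters have H appearing twice, R appearing twice, and T appearing 3 times, giving (8)!/(3!·2!·2!) = 1680.

1680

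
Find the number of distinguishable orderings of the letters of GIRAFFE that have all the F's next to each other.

720

Treat the 2 copies of F as a single block. The multiset to arrange is then {FF, A, E, G, I, R}, 6 items in all.
All 6 items are distinct, so there are (6)! = 720 arrangements.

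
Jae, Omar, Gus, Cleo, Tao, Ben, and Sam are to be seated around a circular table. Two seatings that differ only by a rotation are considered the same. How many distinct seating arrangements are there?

Around a circle, 7 distinct people have 7!/7 = (6)! = 720 rotationally distinct seatings.

720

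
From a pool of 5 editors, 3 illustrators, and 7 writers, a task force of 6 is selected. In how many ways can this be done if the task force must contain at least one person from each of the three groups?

Unrestricted: C(15,6) = 5005 ways to pick any 6 of the 15.
Selections missing a whole group: no editors → C(10,6) = 210; no illustrators → C(12,6) = 924; no writers → C(8,6) = 28.
Add back selections omitting two groups (i.e. drawn from a single group): C(5,6) + C(3,6) + C(7,6) = 7.
By inclusion–exclusion: 5005 − 1162 + 7 = 3850.

3850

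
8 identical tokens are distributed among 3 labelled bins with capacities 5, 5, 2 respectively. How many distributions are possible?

12

Ignoring the caps, the number of non-negative solutions to x_1+…+x_3 = 8 is C(10,2) = 45.
Subtract solutions that violate a single cap (substitute x_i' = x_i − (cap_i+1)): x_1 ≥ 6 gives C(4,2) = 6; x_2 ≥ 6 gives C(4,2) = 6; x_3 ≥ 3 gives C(7,2) = 21. Together 33.
No two caps can be exceeded simultaneously, so the pair terms are all 0.
By inclusion–exclusion the count is 45 − 33 + 0 = 12.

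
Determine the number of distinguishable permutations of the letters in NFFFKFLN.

Letter multiplicities in NFFFKFLN: F×4, K×1, L×1, N×2.
Dividing 8! = 40320 by 4!·2! = 48 for the repeated letters gives 840.

840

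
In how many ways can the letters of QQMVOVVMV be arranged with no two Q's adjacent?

2940

There are 9!/(4!·2!·2!) = 3780 arrangements of QQMVOVVMV in total.
Arrangements with the Q's together: treat QQ as one letter, giving (8)!/(4!·2!) = 840.
Hence 3780 − 840 = 2940.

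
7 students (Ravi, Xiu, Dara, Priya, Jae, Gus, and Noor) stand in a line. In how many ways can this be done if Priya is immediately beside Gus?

1440

Glue Priya and Gus into one block (2 internal orders), leaving 6 units to arrange in a row.
That gives 2 × 6! = 2 × 720 = 1440.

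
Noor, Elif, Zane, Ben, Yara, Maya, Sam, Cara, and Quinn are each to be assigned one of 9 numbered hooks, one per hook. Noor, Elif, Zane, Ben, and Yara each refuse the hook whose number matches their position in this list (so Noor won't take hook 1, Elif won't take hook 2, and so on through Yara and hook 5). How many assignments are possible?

205056

Let Aᵢ (for 1 ≤ i ≤ 5) be the placements that put person i in their forbidden hook. Any j of these fix j positions, leaving (9−j)! ways to fill the rest, and there are C(5,j) ways to pick which j.
By inclusion–exclusion, the number of valid placements is Σ_{j=0}^{5} (−1)^j C(5,j)·(9−j)!.
Computing: 362880 − 201600 + 50400 − 7200 + 600 − 24 = 205056.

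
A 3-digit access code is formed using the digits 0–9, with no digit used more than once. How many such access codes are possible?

720

This is a permutation of 3 out of 10: P(10,3) = 10!/7!.
10 × 9 × 8 = 720.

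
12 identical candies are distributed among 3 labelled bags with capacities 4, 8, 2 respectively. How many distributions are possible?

6

Ignoring the caps, the number of non-negative solutions to x_1+…+x_3 = 12 is C(14,2) = 91.
Subtract solutions that violate a single cap (substitute x_i' = x_i − (cap_i+1)): x_1 ≥ 5 gives C(9,2) = 36; x_2 ≥ 9 gives C(5,2) = 10; x_3 ≥ 3 gives C(11,2) = 55. Together 101.
Add back pairs where two caps are both exceeded: 0 + 15 + 1 = 16.
By inclusion–exclusion the count is 91 − 101 + 16 = 6.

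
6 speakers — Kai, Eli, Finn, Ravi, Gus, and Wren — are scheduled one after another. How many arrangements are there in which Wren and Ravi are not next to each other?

480

Of the 6! = 720 arrangements, those with Wren and Ravi adjacent number 2 × 5! = 240 (treat the pair as a block with 2 internal orders).
So 720 − 240 = 480 arrangements keep them apart.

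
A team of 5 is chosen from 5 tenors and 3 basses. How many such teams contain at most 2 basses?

46

Split by how many basses are chosen (0 through 2).
Sum: C(3,0)·C(5,5) + C(3,1)·C(5,4) + C(3,2)·C(5,3) = 1 + 15 + 30 = 46.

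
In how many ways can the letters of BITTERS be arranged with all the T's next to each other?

720

Treat the 2 copies of T as a single block. The multiset to arrange is then {TT, B, E, I, R, S}, 6 items in all.
All 6 items are distinct, so there are (6)! = 720 arrangements.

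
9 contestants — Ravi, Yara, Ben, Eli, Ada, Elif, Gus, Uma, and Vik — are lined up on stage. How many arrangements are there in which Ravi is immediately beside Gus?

Place the 7 others and the Ravi-Gus pair as 8 objects in a line; the pair has 2 internal arrangements.
That gives 2 × 8! = 2 × 40320 = 80640.

80640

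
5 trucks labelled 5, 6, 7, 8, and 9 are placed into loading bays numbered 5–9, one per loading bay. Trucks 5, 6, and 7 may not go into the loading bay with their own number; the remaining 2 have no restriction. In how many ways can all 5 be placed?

64

Let Aᵢ (for i ∈ {5, 6, 7}) be the placements that put truck i in its forbidden loading bay. Any j of these fix j positions, leaving (5−j)! ways to fill the rest, and there are C(3,j) ways to pick which j.
By inclusion–exclusion, the number of valid placements is Σ_{j=0}^{3} (−1)^j C(3,j)·(5−j)!.
Computing: 120 − 72 + 18 − 2 = 64.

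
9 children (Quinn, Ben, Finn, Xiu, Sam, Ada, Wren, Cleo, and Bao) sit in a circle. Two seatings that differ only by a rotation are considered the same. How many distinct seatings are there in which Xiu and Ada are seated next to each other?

10080

Treat {Xiu, Ada} as one unit (2 internal orders) and seat the resulting 8 units around the table: (7)! circular arrangements.
So 2 × (7)! = 2 × 5040 = 10080.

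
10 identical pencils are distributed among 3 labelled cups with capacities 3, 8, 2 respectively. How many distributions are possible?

By stars and bars, unrestricted non-negative solutions to x_1+…+x_3 = 10 number C(10+2,2) = 66.
Subtract solutions that violate a single cap (substitute x_i' = x_i − (cap_i+1)): x_1 ≥ 4 gives C(8,2) = 28; x_2 ≥ 9 gives C(3,2) = 3; x_3 ≥ 3 gives C(9,2) = 36. Together 67.
Add back pairs where two caps are both exceeded: 0 + 10 + 0 = 10.
By inclusion–exclusion the count is 66 − 67 + 10 = 9.

9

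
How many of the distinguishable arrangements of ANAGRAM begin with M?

120

With the first slot taken by M, it remains to arrange the other 6 letters (ANAGRA).
Those 6 letters have A appearing 3 times, giving (6)!/(3!) = 120.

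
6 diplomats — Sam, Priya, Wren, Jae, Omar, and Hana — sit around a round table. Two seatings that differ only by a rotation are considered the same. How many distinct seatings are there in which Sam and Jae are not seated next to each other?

72

All circular seatings of 6 people number (5)! = 120.
Seatings with Sam beside Jae: treat them as a block with 2 internal orders, giving 2 × (4)! = 48.
Subtracting, 120 − 48 = 72.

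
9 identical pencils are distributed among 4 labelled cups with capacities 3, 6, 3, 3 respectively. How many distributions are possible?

By stars and bars, unrestricted non-negative solutions to x_1+…+x_4 = 9 number C(9+3,3) = 220.
Subtract solutions that violate a single cap (substitute x_i' = x_i − (cap_i+1)): x_1 ≥ 4 gives C(8,3) = 56; x_2 ≥ 7 gives C(5,3) = 10; x_3 ≥ 4 gives C(8,3) = 56; x_4 ≥ 4 gives C(8,3) = 56. Together 178.
Add back pairs where two caps are both exceeded: 0 + 4 + 4 + 0 + 0 + 4 = 12.
By inclusion–exclusion the count is 220 − 178 + 12 = 54.

54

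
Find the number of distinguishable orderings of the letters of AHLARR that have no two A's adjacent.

120

Total arrangements of AHLARR: 6!/(2!·2!) = 180.
If the two A's are adjacent, glue them into one block, leaving 5 items to arrange: (5)!/(2!) = 60 ways.
Hence 180 − 60 = 120.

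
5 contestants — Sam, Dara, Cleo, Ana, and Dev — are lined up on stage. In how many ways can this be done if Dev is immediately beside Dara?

48

Place the 3 others and the Dev-Dara pair as 4 objects in a line; the pair has 2 internal arrangements.
So the count is 2·(4)! = 48.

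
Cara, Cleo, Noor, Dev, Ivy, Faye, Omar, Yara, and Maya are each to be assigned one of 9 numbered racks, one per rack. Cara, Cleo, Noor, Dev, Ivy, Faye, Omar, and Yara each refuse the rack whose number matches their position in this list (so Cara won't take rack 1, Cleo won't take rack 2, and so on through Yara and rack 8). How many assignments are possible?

Let Aᵢ (for 1 ≤ i ≤ 8) be the placements that put person i in their forbidden rack. Any j of these fix j positions, leaving (9−j)! ways to fill the rest, and there are C(8,j) ways to pick which j.
By inclusion–exclusion, the number of valid placements is Σ_{j=0}^{8} (−1)^j C(8,j)·(9−j)!.
Computing: 362880 − 322560 + 141120 − 40320 + 8400 − 1344 + 168 − 16 + 1 = 148329.

148329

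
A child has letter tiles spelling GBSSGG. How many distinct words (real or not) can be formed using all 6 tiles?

Letter multiplicities in GBSSGG: B×1, G×3, S×2.
So there are 6! / (3!·2!) = 60 distinguishable arrangements.

60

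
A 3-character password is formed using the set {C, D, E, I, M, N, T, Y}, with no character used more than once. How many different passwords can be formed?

This is a permutation of 3 out of 8: P(8,3) = 8!/5!.
That product is 8 × 7 × 6 = 336.

336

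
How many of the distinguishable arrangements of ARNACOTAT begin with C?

Fix C in the first position and arrange the remaining 8 letters.
Those 8 letters have A appearing 3 times and T appearing twice, giving (8)!/(3!·2!) = 3360.

3360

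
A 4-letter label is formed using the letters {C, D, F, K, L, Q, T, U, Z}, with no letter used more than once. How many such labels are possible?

3024

Choose and order 4 of the 9 symbols: the first letter has 9 options, the next 8, then 7, 6.
That product is 9 × 8 × 7 × 6 = 3024.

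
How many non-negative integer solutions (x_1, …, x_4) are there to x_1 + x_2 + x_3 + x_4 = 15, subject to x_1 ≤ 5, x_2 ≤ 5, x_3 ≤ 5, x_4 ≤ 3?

Ignoring the caps, the number of non-negative solutions to x_1+…+x_4 = 15 is C(18,3) = 816.
Subtract solutions that violate a single cap (substitute x_i' = x_i − (cap_i+1)): x_1 ≥ 6 gives C(12,3) = 220; x_2 ≥ 6 gives C(12,3) = 220; x_3 ≥ 6 gives C(12,3) = 220; x_4 ≥ 4 gives C(14,3) = 364. Together 1024.
Add back pairs where two caps are both exceeded: 20 + 20 + 56 + 20 + 56 + 56 = 228.
By inclusion–exclusion the count is 816 − 1024 + 228 = 20.

20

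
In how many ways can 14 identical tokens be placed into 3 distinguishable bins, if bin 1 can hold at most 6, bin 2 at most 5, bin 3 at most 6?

Ignoring the caps, the number of non-negative solutions to x_1+…+x_3 = 14 is C(16,2) = 120.
Subtract solutions that violate a single cap (substitute x_i' = x_i − (cap_i+1)): x_1 ≥ 7 gives C(9,2) = 36; x_2 ≥ 6 gives C(10,2) = 45; x_3 ≥ 7 gives C(9,2) = 36. Together 117.
Add back pairs where two caps are both exceeded: 3 + 1 + 3 = 7.
By inclusion–exclusion the count is 120 − 117 + 7 = 10.

10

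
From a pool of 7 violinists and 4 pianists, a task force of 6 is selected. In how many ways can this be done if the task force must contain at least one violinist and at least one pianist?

Total 6-person selections from all 11: C(11,6) = 462.
Subtract selections that omit an entire group: no violinists → C(4,6) = 0; no pianists → C(7,6) = 7.
Both groups omitted at once is impossible, so 462 − 7 = 455.

455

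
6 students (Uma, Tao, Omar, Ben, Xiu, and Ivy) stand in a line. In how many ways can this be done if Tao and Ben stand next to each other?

Place the 4 others and the Tao-Ben pair as 5 objects in a line; the pair has 2 internal arrangements.
So the count is 2·(5)! = 240.

240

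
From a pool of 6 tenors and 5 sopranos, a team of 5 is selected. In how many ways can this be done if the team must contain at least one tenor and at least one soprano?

455

With no constraint there are C(11,5) = 462 possible selections.
Subtract selections that omit an entire group: no tenors → C(5,5) = 1; no sopranos → C(6,5) = 6.
Both groups omitted at once is impossible, so 462 − 7 = 455.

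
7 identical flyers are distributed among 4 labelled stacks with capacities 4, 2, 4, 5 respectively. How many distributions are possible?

By stars and bars, unrestricted non-negative solutions to x_1+…+x_4 = 7 number C(7+3,3) = 120.
Subtract solutions that violate a single cap (substitute x_i' = x_i − (cap_i+1)): x_1 ≥ 5 gives C(5,3) = 10; x_2 ≥ 3 gives C(7,3) = 35; x_3 ≥ 5 gives C(5,3) = 10; x_4 ≥ 6 gives C(4,3) = 4. Together 59.
No two caps can be exceeded simultaneously, so the pair terms are all 0.
By inclusion–exclusion the count is 120 − 59 + 0 = 61.

61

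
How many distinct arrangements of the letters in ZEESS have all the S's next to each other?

Treat the 2 copies of S as a single block. The multiset to arrange is then {SS, E, E, Z}, 4 items in all.
That gives (4)!/(2!) = 12 arrangements.

12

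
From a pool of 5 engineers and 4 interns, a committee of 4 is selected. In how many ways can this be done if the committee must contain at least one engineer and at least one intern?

120

Unrestricted: C(9,4) = 126 ways to pick any 4 of the 9.
Subtract selections that omit an entire group: no engineers → C(4,4) = 1; no interns → C(5,4) = 5.
Both groups omitted at once is impossible, so 126 − 6 = 120.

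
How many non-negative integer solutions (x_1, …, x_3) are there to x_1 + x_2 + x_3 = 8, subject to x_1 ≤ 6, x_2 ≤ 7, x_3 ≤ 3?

By stars and bars, unrestricted non-negative solutions to x_1+…+x_3 = 8 number C(8+2,2) = 45.
Subtract solutions that violate a single cap (substitute x_i' = x_i − (cap_i+1)): x_1 ≥ 7 gives C(3,2) = 3; x_2 ≥ 8 gives C(2,2) = 1; x_3 ≥ 4 gives C(6,2) = 15. Together 19.
No two caps can be exceeded simultaneously, so the pair terms are all 0.
By inclusion–exclusion the count is 45 − 19 + 0 = 26.

26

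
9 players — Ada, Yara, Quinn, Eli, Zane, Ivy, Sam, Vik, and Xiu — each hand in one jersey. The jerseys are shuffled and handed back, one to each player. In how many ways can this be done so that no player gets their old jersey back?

Let Aᵢ be the assignments in which player i gets their old jersey. We want the size of the complement of A₁∪…∪A_9.
By inclusion–exclusion this is Σ_{j=0}^{9} (−1)^j C(9,j)·(9−j)!.
Computing: 362880 − 362880 + 181440 − 60480 + 15120 − 3024 + 504 − 72 + 9 − 1 = 133496.

133496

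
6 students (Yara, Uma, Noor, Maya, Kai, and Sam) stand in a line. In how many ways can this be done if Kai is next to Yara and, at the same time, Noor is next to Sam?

96

Treat {Kai,Yara} as one block (2 orders) and {Noor,Sam} as another (2 orders).
That leaves 4 units to arrange: 2 × 2 × 4! = 4 × 24 = 96.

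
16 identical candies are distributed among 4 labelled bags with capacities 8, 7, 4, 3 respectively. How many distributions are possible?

By stars and bars, unrestricted non-negative solutions to x_1+…+x_4 = 16 number C(16+3,3) = 969.
Subtract solutions that violate a single cap (substitute x_i' = x_i − (cap_i+1)): x_1 ≥ 9 gives C(10,3) = 120; x_2 ≥ 8 gives C(11,3) = 165; x_3 ≥ 5 gives C(14,3) = 364; x_4 ≥ 4 gives C(15,3) = 455. Together 1104.
Add back pairs where two caps are both exceeded: 0 + 10 + 20 + 20 + 35 + 120 = 205.
By inclusion–exclusion the count is 969 − 1104 + 205 = 70.

70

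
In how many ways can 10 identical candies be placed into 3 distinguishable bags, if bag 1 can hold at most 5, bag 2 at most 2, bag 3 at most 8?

Ignoring the caps, the number of non-negative solutions to x_1+…+x_3 = 10 is C(12,2) = 66.
Subtract solutions that violate a single cap (substitute x_i' = x_i − (cap_i+1)): x_1 ≥ 6 gives C(6,2) = 15; x_2 ≥ 3 gives C(9,2) = 36; x_3 ≥ 9 gives C(3,2) = 3. Together 54.
Add back pairs where two caps are both exceeded: 3 + 0 + 0 = 3.
By inclusion–exclusion the count is 66 − 54 + 3 = 15.

15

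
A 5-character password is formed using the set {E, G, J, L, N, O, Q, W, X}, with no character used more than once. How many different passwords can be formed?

15120

This is a permutation of 5 out of 9: P(9,5) = 9!/4!.
That product is 9 × 8 × 7 × 6 × 5 = 15120.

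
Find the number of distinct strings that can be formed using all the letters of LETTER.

LETTER has 6 letters with E appearing twice and T appearing twice.
The number of distinct arrangements is 6!/(2!·2!) = 720/4 = 180.

180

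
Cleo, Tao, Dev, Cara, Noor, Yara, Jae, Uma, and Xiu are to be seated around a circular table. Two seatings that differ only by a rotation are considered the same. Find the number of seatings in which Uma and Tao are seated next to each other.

10080

Glue Uma and Tao into a block (2 internal orders). Seating 8 units around a circle gives (7)! arrangements.
So 2 × (7)! = 2 × 5040 = 10080.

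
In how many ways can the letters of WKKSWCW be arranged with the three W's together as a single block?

Treat the 3 copies of W as a single block. The multiset to arrange is then {WWW, C, K, K, S}, 5 items in all.
That gives (5)!/(2!) = 60 arrangements.

60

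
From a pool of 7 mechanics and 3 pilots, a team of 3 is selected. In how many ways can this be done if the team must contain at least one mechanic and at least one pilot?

84

Unrestricted: C(10,3) = 120 ways to pick any 3 of the 10.
Selections missing a whole group: no mechanics → C(3,3) = 1; no pilots → C(7,3) = 35.
Both groups omitted at once is impossible, so 120 − 36 = 84.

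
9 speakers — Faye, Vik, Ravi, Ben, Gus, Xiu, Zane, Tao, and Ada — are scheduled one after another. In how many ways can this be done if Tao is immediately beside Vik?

Glue Tao and Vik into one block (2 internal orders), leaving 8 units to arrange in a row.
So the count is 2·(8)! = 80640.

80640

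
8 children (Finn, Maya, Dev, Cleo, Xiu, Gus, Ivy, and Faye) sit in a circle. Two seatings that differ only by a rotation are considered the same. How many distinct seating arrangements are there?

Fix one person's seat to break rotational symmetry; the remaining 7 people can be arranged in (7)! = 5040 ways.

5040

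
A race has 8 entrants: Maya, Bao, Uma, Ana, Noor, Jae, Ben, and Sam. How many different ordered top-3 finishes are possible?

There are 8 choices for 1st place, 7 for 2nd, and 6 for 3rd.
That gives 8 × 7 × 6 = 336.

336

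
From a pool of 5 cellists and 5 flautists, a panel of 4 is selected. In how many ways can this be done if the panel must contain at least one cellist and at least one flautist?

200

Unrestricted: C(10,4) = 210 ways to pick any 4 of the 10.
Subtract selections that omit an entire group: no cellists → C(5,4) = 5; no flautists → C(5,4) = 5.
Both groups omitted at once is impossible, so 210 − 10 = 200.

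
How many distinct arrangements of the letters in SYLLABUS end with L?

2520

With the last slot taken by L, it remains to arrange the other 7 letters (SYLABUS).
Those 7 letters have S appearing twice, giving (7)!/(2!) = 2520.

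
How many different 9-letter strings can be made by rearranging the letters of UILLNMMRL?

The 9 letters of UILLNMMRL have repeats: L appearing 3 times and M appearing twice.
So there are 9! / (3!·2!) = 30240 distinguishable arrangements.

30240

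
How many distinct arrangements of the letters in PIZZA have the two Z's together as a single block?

24

Treat the 2 copies of Z as a single block. The multiset to arrange is then {ZZ, A, I, P}, 4 items in all.
All 4 items are distinct, so there are (4)! = 24 arrangements.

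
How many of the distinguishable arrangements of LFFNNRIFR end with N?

3360

With the last slot taken by N, it remains to arrange the other 8 letters (LFFNRIFR).
Those 8 letters have F appearing 3 times and R appearing twice, giving (8)!/(3!·2!) = 3360.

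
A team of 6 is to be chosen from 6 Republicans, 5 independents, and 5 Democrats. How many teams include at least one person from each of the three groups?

6875

With no constraint there are C(16,6) = 8008 possible selections.
Subtract selections that omit an entire group: no Republicans → C(10,6) = 210; no independents → C(11,6) = 462; no Democrats → C(11,6) = 462.
Add back selections omitting two groups (i.e. drawn from a single group): C(6,6) + C(5,6) + C(5,6) = 1.
By inclusion–exclusion: 8008 − 1134 + 1 = 6875.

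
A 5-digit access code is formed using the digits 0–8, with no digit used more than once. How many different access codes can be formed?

Choose and order 5 of the 9 symbols: the first digit has 9 options, the next 8, and so on down to 5.
9 × 8 × 7 × 6 × 5 = 15120.

15120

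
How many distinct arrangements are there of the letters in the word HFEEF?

The 5 letters of HFEEF have repeats: E appearing twice and F appearing twice.
The number of distinct arrangements is 5!/(2!·2!) = 120/4 = 30.

30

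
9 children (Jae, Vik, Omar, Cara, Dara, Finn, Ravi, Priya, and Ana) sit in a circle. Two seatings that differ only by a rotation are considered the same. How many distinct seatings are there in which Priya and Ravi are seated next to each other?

10080

Treat {Priya, Ravi} as one unit (2 internal orders) and seat the resulting 8 units around the table: (7)! circular arrangements.
So 2 × (7)! = 2 × 5040 = 10080.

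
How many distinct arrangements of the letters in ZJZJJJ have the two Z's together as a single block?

Treat the 2 copies of Z as a single block. The multiset to arrange is then {ZZ, J, J, J, J}, 5 items in all.
That gives (5)!/(4!) = 5 arrangements.

5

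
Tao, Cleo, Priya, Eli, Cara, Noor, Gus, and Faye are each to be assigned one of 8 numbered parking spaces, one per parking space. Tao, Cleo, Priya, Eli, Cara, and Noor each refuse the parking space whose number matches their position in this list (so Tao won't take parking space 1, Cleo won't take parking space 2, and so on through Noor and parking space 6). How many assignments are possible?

Let Aᵢ (for 1 ≤ i ≤ 6) be the placements that put person i in their forbidden parking space. Any j of these fix j positions, leaving (8−j)! ways to fill the rest, and there are C(6,j) ways to pick which j.
By inclusion–exclusion, the number of valid placements is Σ_{j=0}^{6} (−1)^j C(6,j)·(8−j)!.
Computing: 40320 − 30240 + 10800 − 2400 + 360 − 36 + 2 = 18806.

18806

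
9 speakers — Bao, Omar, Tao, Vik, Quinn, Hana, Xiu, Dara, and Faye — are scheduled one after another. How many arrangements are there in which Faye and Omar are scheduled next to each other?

Place the 7 others and the Faye-Omar pair as 8 objects in a line; the pair has 2 internal arrangements.
That gives 2 × 8! = 2 × 40320 = 80640.

80640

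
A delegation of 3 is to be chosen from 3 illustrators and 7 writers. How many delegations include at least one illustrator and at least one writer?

Unrestricted: C(10,3) = 120 ways to pick any 3 of the 10.
Selections missing a whole group: no illustrators → C(7,3) = 35; no writers → C(3,3) = 1.
Both groups omitted at once is impossible, so 120 − 36 = 84.

84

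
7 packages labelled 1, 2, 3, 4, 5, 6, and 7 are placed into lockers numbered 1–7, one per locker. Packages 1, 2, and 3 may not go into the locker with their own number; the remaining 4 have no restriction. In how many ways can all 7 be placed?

Let Aᵢ (for i ∈ {1, 2, 3}) be the placements that put package i in its forbidden locker. Any j of these fix j positions, leaving (7−j)! ways to fill the rest, and there are C(3,j) ways to pick which j.
By inclusion–exclusion, the number of valid placements is Σ_{j=0}^{3} (−1)^j C(3,j)·(7−j)!.
Computing: 5040 − 2160 + 360 − 24 = 3216.

3216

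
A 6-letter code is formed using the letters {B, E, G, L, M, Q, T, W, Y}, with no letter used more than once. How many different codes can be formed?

60480

With no repetition, fill the 6 letters in order: 9 choices, then 8, down to 4.
9 × 8 × 7 × 6 × 5 × 4 = 60480.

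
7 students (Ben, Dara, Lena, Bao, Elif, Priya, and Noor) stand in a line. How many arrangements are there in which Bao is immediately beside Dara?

1440

Place the 5 others and the Bao-Dara pair as 6 objects in a line; the pair has 2 internal arrangements.
That gives 2 × 6! = 2 × 720 = 1440.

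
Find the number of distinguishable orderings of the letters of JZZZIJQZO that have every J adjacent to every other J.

Treat the 2 copies of J as a single block. The multiset to arrange is then {JJ, I, O, Q, Z, Z, Z, Z}, 8 items in all.
That gives (8)!/(4!) = 1680 arrangements.

1680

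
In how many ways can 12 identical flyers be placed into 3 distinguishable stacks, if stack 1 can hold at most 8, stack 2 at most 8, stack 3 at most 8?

61

Without the upper bounds there are C(14,2) = 91 ways to split 12 among 3 stacks.
Subtract solutions that violate a single cap (substitute x_i' = x_i − (cap_i+1)): x_1 ≥ 9 gives C(5,2) = 10; x_2 ≥ 9 gives C(5,2) = 10; x_3 ≥ 9 gives C(5,2) = 10. Together 30.
No two caps can be exceeded simultaneously, so the pair terms are all 0.
By inclusion–exclusion the count is 91 − 30 + 0 = 61.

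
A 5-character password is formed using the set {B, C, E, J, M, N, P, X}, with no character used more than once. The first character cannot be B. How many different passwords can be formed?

5880

The first character has 8−1 = 7 choices (anything except B).
The remaining 4 characters are filled from the other 7 symbols without repetition: 7 × 6 × 5 × 4 = 840.
Total: 7 × 840 = 5880.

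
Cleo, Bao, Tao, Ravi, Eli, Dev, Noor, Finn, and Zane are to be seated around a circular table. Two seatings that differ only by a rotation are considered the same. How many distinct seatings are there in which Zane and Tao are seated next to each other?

10080

Treat {Zane, Tao} as one unit (2 internal orders) and seat the resulting 8 units around the table: (7)! circular arrangements.
So 2 × (7)! = 2 × 5040 = 10080.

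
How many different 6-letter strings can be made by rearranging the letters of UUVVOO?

The 6 letters of UUVVOO have repeats: O appearing twice, U appearing twice, and V appearing twice.
So there are 6! / (2!·2!·2!) = 90 distinguishable arrangements.

90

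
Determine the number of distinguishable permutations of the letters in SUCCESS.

SUCCESS has 7 letters with C appearing twice and S appearing 3 times.
The number of distinct arrangements is 7!/(3!·2!) = 5040/12 = 420.

420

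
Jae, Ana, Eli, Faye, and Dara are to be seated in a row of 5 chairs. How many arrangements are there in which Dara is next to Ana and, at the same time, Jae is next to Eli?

Treat {Dara,Ana} as one block (2 orders) and {Jae,Eli} as another (2 orders).
That leaves 3 units to arrange: 2 × 2 × 3! = 4 × 6 = 24.

24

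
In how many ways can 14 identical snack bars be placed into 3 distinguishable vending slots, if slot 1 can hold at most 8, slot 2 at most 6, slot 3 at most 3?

Ignoring the caps, the number of non-negative solutions to x_1+…+x_3 = 14 is C(16,2) = 120.
Subtract solutions that violate a single cap (substitute x_i' = x_i − (cap_i+1)): x_1 ≥ 9 gives C(7,2) = 21; x_2 ≥ 7 gives C(9,2) = 36; x_3 ≥ 4 gives C(12,2) = 66. Together 123.
Add back pairs where two caps are both exceeded: 0 + 3 + 10 = 13.
By inclusion–exclusion the count is 120 − 123 + 13 = 10.

10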